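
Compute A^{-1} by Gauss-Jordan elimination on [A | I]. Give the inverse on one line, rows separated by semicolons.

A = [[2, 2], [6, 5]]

Gauss-Jordan on [A | I]:
R1 <- (1/2)*R1:  [   1    1  |  1/2    0 ]
R2 <- R2 - (6)*R1:  [  0  -1  |  -3   1 ]
R2 <- (1/-1)*R2:  [  0   1  |   3  -1 ]
R1 <- R1 - (1)*R2:  [    1     0  |  -5/2     1 ]
Right block of [I | A^{-1}] is the inverse:
[ -5/2   1 ]
[    3  -1 ]

inverse = [-5/2 1; 3 -1]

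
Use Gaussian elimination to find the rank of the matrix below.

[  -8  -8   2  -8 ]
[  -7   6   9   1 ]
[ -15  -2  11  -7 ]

Row reduction:
R2 <- R2 - (7/8)*R1:  [    0    13  29/4     8 ]
R3 <- R3 - (15/8)*R1:  [    0    13  29/4     8 ]
R3 <- R3 - (1)*R2:  [ 0  0  0  0 ]
Row echelon form:
[ -8  -8     2  -8 ]
[  0  13  29/4   8 ]
[  0   0     0   0 ]
Nonzero rows / pivot columns: 2

rank(A) = 2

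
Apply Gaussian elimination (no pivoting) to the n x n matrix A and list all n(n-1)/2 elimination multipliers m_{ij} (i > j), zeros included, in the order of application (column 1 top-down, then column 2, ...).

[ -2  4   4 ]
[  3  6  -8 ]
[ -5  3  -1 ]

multipliers: -3/2, 5/2, -7/12

Forward elimination:
R2 <- R2 - (-3/2)*R1:  [  0  12  -2 ]
R3 <- R3 - (5/2)*R1:  [   0   -7  -11 ]
R3 <- R3 - (-7/12)*R2:  [     0      0  -73/6 ]
Multipliers (in order of application): m_{21} = -3/2, m_{31} = 5/2, m_{32} = -7/12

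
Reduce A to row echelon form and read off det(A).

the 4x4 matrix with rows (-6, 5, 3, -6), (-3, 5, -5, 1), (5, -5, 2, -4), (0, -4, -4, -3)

det(A) = 1537

Forward elimination:
R2 <- R2 - (1/2)*R1:  [     0    5/2  -13/2      4 ]
R3 <- R3 - (-5/6)*R1:  [    0  -5/6   9/2    -9 ]
R3 <- R3 - (-1/3)*R2:  [     0      0    7/3  -23/3 ]
R4 <- R4 - (-8/5)*R2:  [     0      0  -72/5   17/5 ]
R4 <- R4 - (-216/35)*R3:  [        0         0         0  -1537/35 ]
Upper-triangular form:
[ -6    5      3        -6 ]
[  0  5/2  -13/2         4 ]
[  0    0    7/3     -23/3 ]
[  0    0      0  -1537/35 ]
det(A) = (-1)^0 * (-6) * (5/2) * (7/3) * (-1537/35) = 1537  (0 row swaps -> sign +1)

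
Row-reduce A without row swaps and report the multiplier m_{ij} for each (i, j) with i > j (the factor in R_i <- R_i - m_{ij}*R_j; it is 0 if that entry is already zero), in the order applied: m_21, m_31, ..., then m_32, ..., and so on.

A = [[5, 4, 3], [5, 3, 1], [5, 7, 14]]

Forward elimination:
R2 <- R2 - (1)*R1:  [  0  -1  -2 ]
R3 <- R3 - (1)*R1:  [  0   3  11 ]
R3 <- R3 - (-3)*R2:  [ 0  0  5 ]
Multipliers (in order of application): m_{21} = 1, m_{31} = 1, m_{32} = -3

multipliers: 1, 1, -3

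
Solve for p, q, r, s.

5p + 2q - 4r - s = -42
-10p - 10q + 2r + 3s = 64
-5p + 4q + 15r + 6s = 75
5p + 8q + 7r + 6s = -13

(-4, -2, 5, -2)

Forward elimination on [A|b]:
R2 <- R2 - (-2)*R1:  [   0   -6   -6    1  -20 ]
R3 <- R3 - (-1)*R1:  [  0   6  11   5  33 ]
R4 <- R4 - (1)*R1:  [  0   6  11   7  29 ]
R3 <- R3 - (-1)*R2:  [  0   0   5   6  13 ]
R4 <- R4 - (-1)*R2:  [ 0  0  5  8  9 ]
R4 <- R4 - (1)*R3:  [  0   0   0   2  -4 ]
Row echelon form:
[ 5   2  -4  -1  |  -42 ]
[ 0  -6  -6   1  |  -20 ]
[ 0   0   5   6  |   13 ]
[ 0   0   0   2  |   -4 ]
Back-substitution:
s = (-4) / 2 = -2
r = (13 - (6)*(-2)) / 5 = 5
q = (-20 - (-6)*(5) - (1)*(-2)) / -6 = -2
p = (-42 - (2)*(-2) - (-4)*(5) - (-1)*(-2)) / 5 = -4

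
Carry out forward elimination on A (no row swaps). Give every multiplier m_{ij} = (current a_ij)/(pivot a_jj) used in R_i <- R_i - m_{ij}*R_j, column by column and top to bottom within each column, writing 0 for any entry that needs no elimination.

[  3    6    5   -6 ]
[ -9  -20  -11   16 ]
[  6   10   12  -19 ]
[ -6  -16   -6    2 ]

multipliers: -3, 2, -2, 1, 2, 2

Forward elimination:
R2 <- R2 - (-3)*R1:  [  0  -2   4  -2 ]
R3 <- R3 - (2)*R1:  [  0  -2   2  -7 ]
R4 <- R4 - (-2)*R1:  [   0   -4    4  -10 ]
R3 <- R3 - (1)*R2:  [  0   0  -2  -5 ]
R4 <- R4 - (2)*R2:  [  0   0  -4  -6 ]
R4 <- R4 - (2)*R3:  [ 0  0  0  4 ]
Multipliers (in order of application): m_{21} = -3, m_{31} = 2, m_{41} = -2, m_{32} = 1, m_{42} = 2, m_{43} = 2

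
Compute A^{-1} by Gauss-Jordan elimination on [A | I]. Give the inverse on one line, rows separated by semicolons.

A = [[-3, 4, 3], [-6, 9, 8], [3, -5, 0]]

Gauss-Jordan on [A | I]:
R1 <- (1/-3)*R1:  [    1  -4/3    -1  |  -1/3     0     0 ]
R2 <- R2 - (-6)*R1:  [  0   1   2  |  -2   1   0 ]
R3 <- R3 - (3)*R1:  [  0  -1   3  |   1   0   1 ]
R1 <- R1 - (-4/3)*R2:  [   1    0  5/3  |   -3  4/3    0 ]
R3 <- R3 - (-1)*R2:  [  0   0   5  |  -1   1   1 ]
R3 <- (1/5)*R3:  [    0     0     1  |  -1/5   1/5   1/5 ]
R1 <- R1 - (5/3)*R3:  [    1     0     0  |  -8/3     1  -1/3 ]
R2 <- R2 - (2)*R3:  [    0     1     0  |  -8/5   3/5  -2/5 ]
Right block of [I | A^{-1}] is the inverse:
[ -8/3    1  -1/3 ]
[ -8/5  3/5  -2/5 ]
[ -1/5  1/5   1/5 ]

inverse = [-8/3 1 -1/3; -8/5 3/5 -2/5; -1/5 1/5 1/5]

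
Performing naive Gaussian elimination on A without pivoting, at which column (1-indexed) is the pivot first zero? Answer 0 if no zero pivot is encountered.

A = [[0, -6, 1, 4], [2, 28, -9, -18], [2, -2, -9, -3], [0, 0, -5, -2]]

Naive forward elimination:
Pivot entry (1,1) is zero but row 2 has 2 in column 1 -> naive elimination stops; a row interchange (e.g. R1 <-> R2) would be required here.

first zero-pivot column = 1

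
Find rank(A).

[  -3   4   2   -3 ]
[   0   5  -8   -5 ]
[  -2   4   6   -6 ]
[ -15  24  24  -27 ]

rank(A) = 3

Row reduction:
R3 <- R3 - (2/3)*R1:  [    0   4/3  14/3    -4 ]
R4 <- R4 - (5)*R1:  [   0    4   14  -12 ]
R3 <- R3 - (4/15)*R2:  [    0     0  34/5  -8/3 ]
R4 <- R4 - (4/5)*R2:  [     0      0  102/5     -8 ]
R4 <- R4 - (3)*R3:  [ 0  0  0  0 ]
Row echelon form:
[ -3  4     2    -3 ]
[  0  5    -8    -5 ]
[  0  0  34/5  -8/3 ]
[  0  0     0     0 ]
Nonzero rows / pivot columns: 3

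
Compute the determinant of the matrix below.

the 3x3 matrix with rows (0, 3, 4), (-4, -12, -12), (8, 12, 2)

det(A) = -72

Forward elimination:
R1 <-> R2   (pivot in column 1 was zero)
[ -4  -12  -12 ]
[  0    3    4 ]
[  8   12    2 ]
R3 <- R3 - (-2)*R1:  [   0  -12  -22 ]
R3 <- R3 - (-4)*R2:  [  0   0  -6 ]
Upper-triangular form:
[ -4  -12  -12 ]
[  0    3    4 ]
[  0    0   -6 ]
det(A) = (-1)^1 * (-4) * (3) * (-6) = -72  (1 row swap -> sign -1)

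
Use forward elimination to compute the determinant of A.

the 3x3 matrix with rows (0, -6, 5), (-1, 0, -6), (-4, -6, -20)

det(A) = 6

Forward elimination:
R1 <-> R2   (pivot in column 1 was zero)
[ -1   0   -6 ]
[  0  -6    5 ]
[ -4  -6  -20 ]
R3 <- R3 - (4)*R1:  [  0  -6   4 ]
R3 <- R3 - (1)*R2:  [  0   0  -1 ]
Upper-triangular form:
[ -1   0  -6 ]
[  0  -6   5 ]
[  0   0  -1 ]
det(A) = (-1)^1 * (-1) * (-6) * (-1) = 6  (1 row swap -> sign -1)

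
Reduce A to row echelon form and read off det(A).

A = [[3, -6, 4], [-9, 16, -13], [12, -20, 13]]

Forward elimination:
R2 <- R2 - (-3)*R1:  [  0  -2  -1 ]
R3 <- R3 - (4)*R1:  [  0   4  -3 ]
R3 <- R3 - (-2)*R2:  [  0   0  -5 ]
Upper-triangular form:
[ 3  -6   4 ]
[ 0  -2  -1 ]
[ 0   0  -5 ]
det(A) = (-1)^0 * (3) * (-2) * (-5) = 30  (0 row swaps -> sign +1)

det(A) = 30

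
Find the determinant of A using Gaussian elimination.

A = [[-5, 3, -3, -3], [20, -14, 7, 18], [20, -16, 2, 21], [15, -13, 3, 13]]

det(A) = 120

Forward elimination:
R2 <- R2 - (-4)*R1:  [  0  -2  -5   6 ]
R3 <- R3 - (-4)*R1:  [   0   -4  -10    9 ]
R4 <- R4 - (-3)*R1:  [  0  -4  -6   4 ]
R3 <- R3 - (2)*R2:  [  0   0   0  -3 ]
R4 <- R4 - (2)*R2:  [  0   0   4  -8 ]
R3 <-> R4   (pivot in column 3 was zero)
[ -5   3  -3  -3 ]
[  0  -2  -5   6 ]
[  0   0   4  -8 ]
[  0   0   0  -3 ]
Upper-triangular form:
[ -5   3  -3  -3 ]
[  0  -2  -5   6 ]
[  0   0   4  -8 ]
[  0   0   0  -3 ]
det(A) = (-1)^1 * (-5) * (-2) * (4) * (-3) = 120  (1 row swap -> sign -1)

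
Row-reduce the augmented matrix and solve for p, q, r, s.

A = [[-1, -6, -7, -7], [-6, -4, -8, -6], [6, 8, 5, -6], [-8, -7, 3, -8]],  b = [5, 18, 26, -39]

Forward elimination on [A|b]:
R2 <- R2 - (6)*R1:  [   0   32   34   36  -12 ]
R3 <- R3 - (-6)*R1:  [   0  -28  -37  -48   56 ]
R4 <- R4 - (8)*R1:  [   0   41   59   48  -79 ]
R3 <- R3 - (-7/8)*R2:  [     0      0  -29/4  -33/2   91/2 ]
R4 <- R4 - (41/32)*R2:  [      0       0  247/16    15/8  -509/8 ]
R4 <- R4 - (-247/116)*R3:  [        0         0         0  -1929/58   1929/58 ]
Row echelon form:
[ -1  -6     -7        -7  |        5 ]
[  0  32     34        36  |      -12 ]
[  0   0  -29/4     -33/2  |     91/2 ]
[  0   0      0  -1929/58  |  1929/58 ]
Back-substitution:
s = (1929/58) / (-1929/58) = -1
r = (91/2 - (-33/2)*(-1)) / (-29/4) = -4
q = (-12 - (34)*(-4) - (36)*(-1)) / 32 = 5
p = (5 - (-6)*(5) - (-7)*(-4) - (-7)*(-1)) / -1 = 0

(0, 5, -4, -1)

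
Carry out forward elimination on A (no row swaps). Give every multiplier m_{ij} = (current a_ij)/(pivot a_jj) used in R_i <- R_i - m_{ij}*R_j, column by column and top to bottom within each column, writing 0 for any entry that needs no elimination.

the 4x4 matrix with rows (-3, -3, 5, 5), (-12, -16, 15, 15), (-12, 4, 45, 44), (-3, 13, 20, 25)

Forward elimination:
R2 <- R2 - (4)*R1:  [  0  -4  -5  -5 ]
R3 <- R3 - (4)*R1:  [  0  16  25  24 ]
R4 <- R4 - (1)*R1:  [  0  16  15  20 ]
R3 <- R3 - (-4)*R2:  [ 0  0  5  4 ]
R4 <- R4 - (-4)*R2:  [  0   0  -5   0 ]
R4 <- R4 - (-1)*R3:  [ 0  0  0  4 ]
Multipliers (in order of application): m_{21} = 4, m_{31} = 4, m_{41} = 1, m_{32} = -4, m_{42} = -4, m_{43} = -1

multipliers: 4, 4, 1, -4, -4, -1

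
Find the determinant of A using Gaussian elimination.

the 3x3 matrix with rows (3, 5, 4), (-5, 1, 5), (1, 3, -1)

Forward elimination:
R2 <- R2 - (-5/3)*R1:  [    0  28/3  35/3 ]
R3 <- R3 - (1/3)*R1:  [    0   4/3  -7/3 ]
R3 <- R3 - (1/7)*R2:  [  0   0  -4 ]
Upper-triangular form:
[ 3     5     4 ]
[ 0  28/3  35/3 ]
[ 0     0    -4 ]
det(A) = (-1)^0 * (3) * (28/3) * (-4) = -112  (0 row swaps -> sign +1)

det(A) = -112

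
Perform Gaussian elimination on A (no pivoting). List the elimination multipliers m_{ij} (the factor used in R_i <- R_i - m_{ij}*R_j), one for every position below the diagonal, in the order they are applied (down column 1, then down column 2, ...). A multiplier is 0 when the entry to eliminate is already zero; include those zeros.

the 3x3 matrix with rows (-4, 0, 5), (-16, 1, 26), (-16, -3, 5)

Forward elimination:
R2 <- R2 - (4)*R1:  [ 0  1  6 ]
R3 <- R3 - (4)*R1:  [   0   -3  -15 ]
R3 <- R3 - (-3)*R2:  [ 0  0  3 ]
Multipliers (in order of application): m_{21} = 4, m_{31} = 4, m_{32} = -3

multipliers: 4, 4, -3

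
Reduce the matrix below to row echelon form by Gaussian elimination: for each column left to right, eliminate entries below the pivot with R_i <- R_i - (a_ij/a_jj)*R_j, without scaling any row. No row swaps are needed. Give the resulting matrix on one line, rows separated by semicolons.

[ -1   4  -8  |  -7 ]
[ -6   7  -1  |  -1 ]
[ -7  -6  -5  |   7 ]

REF = [-1 4 -8 -7; 0 -17 47 41; 0 0 -43 -26]

Forward elimination:
R2 <- R2 - (6)*R1:  [   0  -17   47   41 ]
R3 <- R3 - (7)*R1:  [   0  -34   51   56 ]
R3 <- R3 - (2)*R2:  [   0    0  -43  -26 ]
Row echelon form:
[ -1    4   -8  |   -7 ]
[  0  -17   47  |   41 ]
[  0    0  -43  |  -26 ]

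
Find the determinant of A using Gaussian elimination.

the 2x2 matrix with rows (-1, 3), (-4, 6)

Forward elimination:
R2 <- R2 - (4)*R1:  [  0  -6 ]
Upper-triangular form:
[ -1   3 ]
[  0  -6 ]
det(A) = (-1)^0 * (-1) * (-6) = 6  (0 row swaps -> sign +1)

det(A) = 6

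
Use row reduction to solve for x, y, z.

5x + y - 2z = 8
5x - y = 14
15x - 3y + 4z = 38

Forward elimination on [A|b]:
R2 <- R2 - (1)*R1:  [  0  -2   2   6 ]
R3 <- R3 - (3)*R1:  [  0  -6  10  14 ]
R3 <- R3 - (3)*R2:  [  0   0   4  -4 ]
Row echelon form:
[ 5   1  -2  |   8 ]
[ 0  -2   2  |   6 ]
[ 0   0   4  |  -4 ]
Back-substitution:
z = (-4) / 4 = -1
y = (6 - (2)*(-1)) / -2 = -4
x = (8 - (1)*(-4) - (-2)*(-1)) / 5 = 2

(2, -4, -1)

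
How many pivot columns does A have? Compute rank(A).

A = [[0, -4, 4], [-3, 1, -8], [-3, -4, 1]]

Row reduction:
R1 <-> R2   (pivot in column 1 was zero)
[ -3   1  -8 ]
[  0  -4   4 ]
[ -3  -4   1 ]
R3 <- R3 - (1)*R1:  [  0  -5   9 ]
R3 <- R3 - (5/4)*R2:  [ 0  0  4 ]
Row echelon form:
[ -3   1  -8 ]
[  0  -4   4 ]
[  0   0   4 ]
Nonzero rows / pivot columns: 3

rank(A) = 3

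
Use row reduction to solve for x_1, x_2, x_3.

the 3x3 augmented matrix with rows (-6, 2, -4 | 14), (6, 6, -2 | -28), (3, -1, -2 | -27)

(-5, 2, 5)

Forward elimination on [A|b]:
R2 <- R2 - (-1)*R1:  [   0    8   -6  -14 ]
R3 <- R3 - (-1/2)*R1:  [   0    0   -4  -20 ]
Row echelon form:
[ -6  2  -4  |   14 ]
[  0  8  -6  |  -14 ]
[  0  0  -4  |  -20 ]
Back-substitution:
x_3 = (-20) / -4 = 5
x_2 = (-14 - (-6)*(5)) / 8 = 2
x_1 = (14 - (2)*(2) - (-4)*(5)) / -6 = -5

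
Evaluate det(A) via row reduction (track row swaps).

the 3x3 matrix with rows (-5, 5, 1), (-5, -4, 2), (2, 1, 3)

Forward elimination:
R2 <- R2 - (1)*R1:  [  0  -9   1 ]
R3 <- R3 - (-2/5)*R1:  [    0     3  17/5 ]
R3 <- R3 - (-1/3)*R2:  [     0      0  56/15 ]
Upper-triangular form:
[ -5   5      1 ]
[  0  -9      1 ]
[  0   0  56/15 ]
det(A) = (-1)^0 * (-5) * (-9) * (56/15) = 168  (0 row swaps -> sign +1)

det(A) = 168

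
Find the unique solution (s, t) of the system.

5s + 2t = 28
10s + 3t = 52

(4, 4)

Forward elimination on [A|b]:
R2 <- R2 - (2)*R1:  [  0  -1  -4 ]
Row echelon form:
[ 5   2  |  28 ]
[ 0  -1  |  -4 ]
Back-substitution:
t = (-4) / -1 = 4
s = (28 - (2)*(4)) / 5 = 4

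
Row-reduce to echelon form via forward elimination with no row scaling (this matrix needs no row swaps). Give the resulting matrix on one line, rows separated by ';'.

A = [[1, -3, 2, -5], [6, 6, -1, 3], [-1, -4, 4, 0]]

REF = [1 -3 2 -5; 0 24 -13 33; 0 0 53/24 37/8]

Forward elimination:
R2 <- R2 - (6)*R1:  [   0   24  -13   33 ]
R3 <- R3 - (-1)*R1:  [  0  -7   6  -5 ]
R3 <- R3 - (-7/24)*R2:  [     0      0  53/24   37/8 ]
Row echelon form:
[ 1  -3      2    -5 ]
[ 0  24    -13    33 ]
[ 0   0  53/24  37/8 ]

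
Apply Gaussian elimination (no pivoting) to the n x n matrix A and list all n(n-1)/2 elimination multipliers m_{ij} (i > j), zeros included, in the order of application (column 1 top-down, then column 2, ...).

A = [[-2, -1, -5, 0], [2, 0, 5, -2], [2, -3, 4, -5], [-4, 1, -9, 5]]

multipliers: -1, -1, 2, 4, -3, -1

Forward elimination:
R2 <- R2 - (-1)*R1:  [  0  -1   0  -2 ]
R3 <- R3 - (-1)*R1:  [  0  -4  -1  -5 ]
R4 <- R4 - (2)*R1:  [ 0  3  1  5 ]
R3 <- R3 - (4)*R2:  [  0   0  -1   3 ]
R4 <- R4 - (-3)*R2:  [  0   0   1  -1 ]
R4 <- R4 - (-1)*R3:  [ 0  0  0  2 ]
Multipliers (in order of application): m_{21} = -1, m_{31} = -1, m_{41} = 2, m_{32} = 4, m_{42} = -3, m_{43} = -1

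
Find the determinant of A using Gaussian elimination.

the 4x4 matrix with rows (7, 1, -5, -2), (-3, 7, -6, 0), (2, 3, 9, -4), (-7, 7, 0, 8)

det(A) = 5436

Forward elimination:
R2 <- R2 - (-3/7)*R1:  [     0   52/7  -57/7   -6/7 ]
R3 <- R3 - (2/7)*R1:  [     0   19/7   73/7  -24/7 ]
R4 <- R4 - (-1)*R1:  [  0   8  -5   6 ]
R3 <- R3 - (19/52)*R2:  [      0       0  697/52  -81/26 ]
R4 <- R4 - (14/13)*R2:  [     0      0  49/13  90/13 ]
R4 <- R4 - (196/697)*R3:  [        0         0         0  5436/697 ]
Upper-triangular form:
[ 7     1      -5        -2 ]
[ 0  52/7   -57/7      -6/7 ]
[ 0     0  697/52    -81/26 ]
[ 0     0       0  5436/697 ]
det(A) = (-1)^0 * (7) * (52/7) * (697/52) * (5436/697) = 5436  (0 row swaps -> sign +1)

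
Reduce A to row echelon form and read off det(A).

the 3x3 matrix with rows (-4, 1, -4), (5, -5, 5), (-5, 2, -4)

Forward elimination:
R2 <- R2 - (-5/4)*R1:  [     0  -15/4      0 ]
R3 <- R3 - (5/4)*R1:  [   0  3/4    1 ]
R3 <- R3 - (-1/5)*R2:  [ 0  0  1 ]
Upper-triangular form:
[ -4      1  -4 ]
[  0  -15/4   0 ]
[  0      0   1 ]
det(A) = (-1)^0 * (-4) * (-15/4) * (1) = 15  (0 row swaps -> sign +1)

det(A) = 15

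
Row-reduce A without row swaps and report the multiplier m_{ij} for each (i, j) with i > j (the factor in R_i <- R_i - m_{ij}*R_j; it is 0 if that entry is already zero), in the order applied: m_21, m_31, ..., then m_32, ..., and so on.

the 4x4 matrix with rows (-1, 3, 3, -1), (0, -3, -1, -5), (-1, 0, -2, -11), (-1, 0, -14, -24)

Forward elimination:
R2: entry in column 1 is already 0 -> m_{21} = 0 (no row operation needed)
R3 <- R3 - (1)*R1:  [   0   -3   -5  -10 ]
R4 <- R4 - (1)*R1:  [   0   -3  -17  -23 ]
R3 <- R3 - (1)*R2:  [  0   0  -4  -5 ]
R4 <- R4 - (1)*R2:  [   0    0  -16  -18 ]
R4 <- R4 - (4)*R3:  [ 0  0  0  2 ]
Multipliers (in order of application): m_{21} = 0, m_{31} = 1, m_{41} = 1, m_{32} = 1, m_{42} = 1, m_{43} = 4

multipliers: 0, 1, 1, 1, 1, 4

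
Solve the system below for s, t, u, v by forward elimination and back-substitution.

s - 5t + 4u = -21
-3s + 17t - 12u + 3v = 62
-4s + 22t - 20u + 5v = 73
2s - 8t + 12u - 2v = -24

(-5, 4, 1, -3)

Forward elimination on [A|b]:
R2 <- R2 - (-3)*R1:  [  0   2   0   3  -1 ]
R3 <- R3 - (-4)*R1:  [   0    2   -4    5  -11 ]
R4 <- R4 - (2)*R1:  [  0   2   4  -2  18 ]
R3 <- R3 - (1)*R2:  [   0    0   -4    2  -10 ]
R4 <- R4 - (1)*R2:  [  0   0   4  -5  19 ]
R4 <- R4 - (-1)*R3:  [  0   0   0  -3   9 ]
Row echelon form:
[ 1  -5   4   0  |  -21 ]
[ 0   2   0   3  |   -1 ]
[ 0   0  -4   2  |  -10 ]
[ 0   0   0  -3  |    9 ]
Back-substitution:
v = (9) / -3 = -3
u = (-10 - (2)*(-3)) / -4 = 1
t = (-1 - (3)*(-3)) / 2 = 4
s = (-21 - (-5)*(4) - (4)*(1)) / 1 = -5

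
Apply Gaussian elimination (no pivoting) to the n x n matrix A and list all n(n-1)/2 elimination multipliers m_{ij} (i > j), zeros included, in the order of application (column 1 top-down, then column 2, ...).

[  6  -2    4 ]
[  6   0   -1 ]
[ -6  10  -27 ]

Forward elimination:
R2 <- R2 - (1)*R1:  [  0   2  -5 ]
R3 <- R3 - (-1)*R1:  [   0    8  -23 ]
R3 <- R3 - (4)*R2:  [  0   0  -3 ]
Multipliers (in order of application): m_{21} = 1, m_{31} = -1, m_{32} = 4

multipliers: 1, -1, 4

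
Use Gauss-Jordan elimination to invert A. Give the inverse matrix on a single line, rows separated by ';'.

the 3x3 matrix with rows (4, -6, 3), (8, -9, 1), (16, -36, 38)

inverse = [-17/4 5/3 7/24; -4 13/9 5/18; -2 2/3 1/6]

Gauss-Jordan on [A | I]:
R1 <- (1/4)*R1:  [    1  -3/2   3/4  |   1/4     0     0 ]
R2 <- R2 - (8)*R1:  [  0   3  -5  |  -2   1   0 ]
R3 <- R3 - (16)*R1:  [   0  -12   26  |   -4    0    1 ]
R2 <- (1/3)*R2:  [    0     1  -5/3  |  -2/3   1/3     0 ]
R1 <- R1 - (-3/2)*R2:  [    1     0  -7/4  |  -3/4   1/2     0 ]
R3 <- R3 - (-12)*R2:  [   0    0    6  |  -12    4    1 ]
R3 <- (1/6)*R3:  [   0    0    1  |   -2  2/3  1/6 ]
R1 <- R1 - (-7/4)*R3:  [     1      0      0  |  -17/4    5/3   7/24 ]
R2 <- R2 - (-5/3)*R3:  [    0     1     0  |    -4  13/9  5/18 ]
Right block of [I | A^{-1}] is the inverse:
[ -17/4   5/3  7/24 ]
[    -4  13/9  5/18 ]
[    -2   2/3   1/6 ]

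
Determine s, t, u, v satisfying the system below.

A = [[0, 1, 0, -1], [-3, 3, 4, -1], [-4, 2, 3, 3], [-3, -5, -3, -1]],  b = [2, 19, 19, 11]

(-5, 1, 0, -1)

Forward elimination on [A|b]:
R1 <-> R2   (pivot in column 1 was zero)
[ -3   3   4  -1  19 ]
[  0   1   0  -1   2 ]
[ -4   2   3   3  19 ]
[ -3  -5  -3  -1  11 ]
R3 <- R3 - (4/3)*R1:  [     0     -2   -7/3   13/3  -19/3 ]
R4 <- R4 - (1)*R1:  [  0  -8  -7   0  -8 ]
R3 <- R3 - (-2)*R2:  [    0     0  -7/3   7/3  -7/3 ]
R4 <- R4 - (-8)*R2:  [  0   0  -7  -8   8 ]
R4 <- R4 - (3)*R3:  [   0    0    0  -15   15 ]
Row echelon form:
[ -3  3     4   -1  |    19 ]
[  0  1     0   -1  |     2 ]
[  0  0  -7/3  7/3  |  -7/3 ]
[  0  0     0  -15  |    15 ]
Back-substitution:
v = (15) / -15 = -1
u = (-7/3 - (7/3)*(-1)) / (-7/3) = 0
t = (2 - (-1)*(-1)) / 1 = 1
s = (19 - (3)*(1) - (4)*(0) - (-1)*(-1)) / -3 = -5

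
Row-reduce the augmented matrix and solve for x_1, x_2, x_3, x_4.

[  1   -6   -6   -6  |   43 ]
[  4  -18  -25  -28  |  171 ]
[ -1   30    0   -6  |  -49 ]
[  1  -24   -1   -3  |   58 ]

(1, -2, -3, -2)

Forward elimination on [A|b]:
R2 <- R2 - (4)*R1:  [  0   6  -1  -4  -1 ]
R3 <- R3 - (-1)*R1:  [   0   24   -6  -12   -6 ]
R4 <- R4 - (1)*R1:  [   0  -18    5    3   15 ]
R3 <- R3 - (4)*R2:  [  0   0  -2   4  -2 ]
R4 <- R4 - (-3)*R2:  [  0   0   2  -9  12 ]
R4 <- R4 - (-1)*R3:  [  0   0   0  -5  10 ]
Row echelon form:
[ 1  -6  -6  -6  |  43 ]
[ 0   6  -1  -4  |  -1 ]
[ 0   0  -2   4  |  -2 ]
[ 0   0   0  -5  |  10 ]
Back-substitution:
x_4 = (10) / -5 = -2
x_3 = (-2 - (4)*(-2)) / -2 = -3
x_2 = (-1 - (-1)*(-3) - (-4)*(-2)) / 6 = -2
x_1 = (43 - (-6)*(-2) - (-6)*(-3) - (-6)*(-2)) / 1 = 1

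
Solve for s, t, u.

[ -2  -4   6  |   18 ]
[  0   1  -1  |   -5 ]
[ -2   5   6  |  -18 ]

Forward elimination on [A|b]:
R3 <- R3 - (1)*R1:  [   0    9    0  -36 ]
R3 <- R3 - (9)*R2:  [ 0  0  9  9 ]
Row echelon form:
[ -2  -4   6  |  18 ]
[  0   1  -1  |  -5 ]
[  0   0   9  |   9 ]
Back-substitution:
u = (9) / 9 = 1
t = (-5 - (-1)*(1)) / 1 = -4
s = (18 - (-4)*(-4) - (6)*(1)) / -2 = 2

(2, -4, 1)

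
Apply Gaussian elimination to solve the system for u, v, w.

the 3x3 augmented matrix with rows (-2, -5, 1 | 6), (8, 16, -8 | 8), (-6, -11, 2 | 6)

(5, -4, -4)

Forward elimination on [A|b]:
R2 <- R2 - (-4)*R1:  [  0  -4  -4  32 ]
R3 <- R3 - (3)*R1:  [   0    4   -1  -12 ]
R3 <- R3 - (-1)*R2:  [  0   0  -5  20 ]
Row echelon form:
[ -2  -5   1  |   6 ]
[  0  -4  -4  |  32 ]
[  0   0  -5  |  20 ]
Back-substitution:
w = (20) / -5 = -4
v = (32 - (-4)*(-4)) / -4 = -4
u = (6 - (-5)*(-4) - (1)*(-4)) / -2 = 5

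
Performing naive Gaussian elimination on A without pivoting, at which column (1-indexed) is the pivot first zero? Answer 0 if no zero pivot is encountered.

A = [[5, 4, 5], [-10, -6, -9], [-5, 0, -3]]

first zero-pivot column = 3

Naive forward elimination:
R2 <- R2 - (-2)*R1:  [ 0  2  1 ]
R3 <- R3 - (-1)*R1:  [ 0  4  2 ]
R3 <- R3 - (2)*R2:  [ 0  0  0 ]
Matrix at this point:
[ 5  4  5 ]
[ 0  2  1 ]
[ 0  0  0 ]
Pivot entry (3,3) in the last row is zero and there are no rows below to swap with -> zero pivot in column 3 (A is singular).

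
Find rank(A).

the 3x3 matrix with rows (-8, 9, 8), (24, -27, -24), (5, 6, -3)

Row reduction:
R2 <- R2 - (-3)*R1:  [ 0  0  0 ]
R3 <- R3 - (-5/8)*R1:  [    0  93/8     2 ]
R2 <-> R3   (pivot in column 2 was zero)
[ -8     9  8 ]
[  0  93/8  2 ]
[  0     0  0 ]
Row echelon form:
[ -8     9  8 ]
[  0  93/8  2 ]
[  0     0  0 ]
Nonzero rows / pivot columns: 2

rank(A) = 2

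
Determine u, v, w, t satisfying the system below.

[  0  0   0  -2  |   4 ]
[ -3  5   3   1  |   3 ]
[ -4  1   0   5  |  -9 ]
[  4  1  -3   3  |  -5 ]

Forward elimination on [A|b]:
R1 <-> R2   (pivot in column 1 was zero)
[ -3  5   3   1   3 ]
[  0  0   0  -2   4 ]
[ -4  1   0   5  -9 ]
[  4  1  -3   3  -5 ]
R3 <- R3 - (4/3)*R1:  [     0  -17/3     -4   11/3    -13 ]
R4 <- R4 - (-4/3)*R1:  [    0  23/3     1  13/3    -1 ]
R2 <-> R3   (pivot in column 2 was zero)
[ -3      5   3     1    3 ]
[  0  -17/3  -4  11/3  -13 ]
[  0      0   0    -2    4 ]
[  0   23/3   1  13/3   -1 ]
R4 <- R4 - (-23/17)*R2:  [       0        0   -75/17   158/17  -316/17 ]
R3 <-> R4   (pivot in column 3 was zero)
[ -3      5       3       1        3 ]
[  0  -17/3      -4    11/3      -13 ]
[  0      0  -75/17  158/17  -316/17 ]
[  0      0       0      -2        4 ]
Row echelon form:
[ -3      5       3       1  |        3 ]
[  0  -17/3      -4    11/3  |      -13 ]
[  0      0  -75/17  158/17  |  -316/17 ]
[  0      0       0      -2  |        4 ]
Back-substitution:
t = (4) / -2 = -2
w = (-316/17 - (158/17)*(-2)) / (-75/17) = 0
v = (-13 - (-4)*(0) - (11/3)*(-2)) / (-17/3) = 1
u = (3 - (5)*(1) - (3)*(0) - (1)*(-2)) / -3 = 0

(0, 1, 0, -2)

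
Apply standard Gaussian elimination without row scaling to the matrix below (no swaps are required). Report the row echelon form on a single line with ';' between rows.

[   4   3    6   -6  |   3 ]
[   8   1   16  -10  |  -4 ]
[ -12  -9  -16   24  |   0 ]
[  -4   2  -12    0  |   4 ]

REF = [4 3 6 -6 3; 0 -5 4 2 -10; 0 0 2 6 9; 0 0 0 2 6]

Forward elimination:
R2 <- R2 - (2)*R1:  [   0   -5    4    2  -10 ]
R3 <- R3 - (-3)*R1:  [ 0  0  2  6  9 ]
R4 <- R4 - (-1)*R1:  [  0   5  -6  -6   7 ]
R4 <- R4 - (-1)*R2:  [  0   0  -2  -4  -3 ]
R4 <- R4 - (-1)*R3:  [ 0  0  0  2  6 ]
Row echelon form:
[ 4   3  6  -6  |    3 ]
[ 0  -5  4   2  |  -10 ]
[ 0   0  2   6  |    9 ]
[ 0   0  0   2  |    6 ]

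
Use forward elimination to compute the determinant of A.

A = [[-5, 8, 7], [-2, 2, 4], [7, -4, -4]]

Forward elimination:
R2 <- R2 - (2/5)*R1:  [    0  -6/5   6/5 ]
R3 <- R3 - (-7/5)*R1:  [    0  36/5  29/5 ]
R3 <- R3 - (-6)*R2:  [  0   0  13 ]
Upper-triangular form:
[ -5     8    7 ]
[  0  -6/5  6/5 ]
[  0     0   13 ]
det(A) = (-1)^0 * (-5) * (-6/5) * (13) = 78  (0 row swaps -> sign +1)

det(A) = 78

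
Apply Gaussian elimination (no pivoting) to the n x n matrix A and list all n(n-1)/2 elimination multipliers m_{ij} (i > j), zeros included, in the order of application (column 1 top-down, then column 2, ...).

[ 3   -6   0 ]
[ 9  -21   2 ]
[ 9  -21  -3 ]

multipliers: 3, 3, 1

Forward elimination:
R2 <- R2 - (3)*R1:  [  0  -3   2 ]
R3 <- R3 - (3)*R1:  [  0  -3  -3 ]
R3 <- R3 - (1)*R2:  [  0   0  -5 ]
Multipliers (in order of application): m_{21} = 3, m_{31} = 3, m_{32} = 1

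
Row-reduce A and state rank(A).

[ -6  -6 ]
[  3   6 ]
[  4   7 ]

Row reduction:
R2 <- R2 - (-1/2)*R1:  [ 0  3 ]
R3 <- R3 - (-2/3)*R1:  [ 0  3 ]
R3 <- R3 - (1)*R2:  [ 0  0 ]
Row echelon form:
[ -6  -6 ]
[  0   3 ]
[  0   0 ]
Nonzero rows / pivot columns: 2

rank(A) = 2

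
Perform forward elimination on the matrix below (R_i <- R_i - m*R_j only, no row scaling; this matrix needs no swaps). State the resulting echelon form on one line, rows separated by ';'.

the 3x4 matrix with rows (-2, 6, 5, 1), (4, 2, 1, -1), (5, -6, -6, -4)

Forward elimination:
R2 <- R2 - (-2)*R1:  [  0  14  11   1 ]
R3 <- R3 - (-5/2)*R1:  [    0     9  13/2  -3/2 ]
R3 <- R3 - (9/14)*R2:  [     0      0   -4/7  -15/7 ]
Row echelon form:
[ -2   6     5      1 ]
[  0  14    11      1 ]
[  0   0  -4/7  -15/7 ]

REF = [-2 6 5 1; 0 14 11 1; 0 0 -4/7 -15/7]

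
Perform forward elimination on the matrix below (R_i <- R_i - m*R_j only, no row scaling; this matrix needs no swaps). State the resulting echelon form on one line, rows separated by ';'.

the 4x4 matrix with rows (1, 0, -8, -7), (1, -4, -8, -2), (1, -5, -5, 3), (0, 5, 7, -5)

Forward elimination:
R2 <- R2 - (1)*R1:  [  0  -4   0   5 ]
R3 <- R3 - (1)*R1:  [  0  -5   3  10 ]
R3 <- R3 - (5/4)*R2:  [    0     0     3  15/4 ]
R4 <- R4 - (-5/4)*R2:  [   0    0    7  5/4 ]
R4 <- R4 - (7/3)*R3:  [     0      0      0  -15/2 ]
Row echelon form:
[ 1   0  -8     -7 ]
[ 0  -4   0      5 ]
[ 0   0   3   15/4 ]
[ 0   0   0  -15/2 ]

REF = [1 0 -8 -7; 0 -4 0 5; 0 0 3 15/4; 0 0 0 -15/2]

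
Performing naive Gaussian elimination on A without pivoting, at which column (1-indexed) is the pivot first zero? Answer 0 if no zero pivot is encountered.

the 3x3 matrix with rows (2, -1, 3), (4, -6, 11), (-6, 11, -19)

Naive forward elimination:
R2 <- R2 - (2)*R1:  [  0  -4   5 ]
R3 <- R3 - (-3)*R1:  [   0    8  -10 ]
R3 <- R3 - (-2)*R2:  [ 0  0  0 ]
Matrix at this point:
[ 2  -1  3 ]
[ 0  -4  5 ]
[ 0   0  0 ]
Pivot entry (3,3) in the last row is zero and there are no rows below to swap with -> zero pivot in column 3 (A is singular).

first zero-pivot column = 3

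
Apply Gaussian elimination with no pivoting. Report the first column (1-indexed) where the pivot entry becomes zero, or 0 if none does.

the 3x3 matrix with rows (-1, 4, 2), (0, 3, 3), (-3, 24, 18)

first zero-pivot column = 3

Naive forward elimination:
R3 <- R3 - (3)*R1:  [  0  12  12 ]
R3 <- R3 - (4)*R2:  [ 0  0  0 ]
Matrix at this point:
[ -1  4  2 ]
[  0  3  3 ]
[  0  0  0 ]
Pivot entry (3,3) in the last row is zero and there are no rows below to swap with -> zero pivot in column 3 (A is singular).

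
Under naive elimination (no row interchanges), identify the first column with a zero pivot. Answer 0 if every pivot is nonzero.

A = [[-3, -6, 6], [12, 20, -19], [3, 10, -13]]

Naive forward elimination:
R2 <- R2 - (-4)*R1:  [  0  -4   5 ]
R3 <- R3 - (-1)*R1:  [  0   4  -7 ]
R3 <- R3 - (-1)*R2:  [  0   0  -2 ]
All pivots nonzero; naive elimination completes without hitting a zero pivot.

first zero-pivot column = 0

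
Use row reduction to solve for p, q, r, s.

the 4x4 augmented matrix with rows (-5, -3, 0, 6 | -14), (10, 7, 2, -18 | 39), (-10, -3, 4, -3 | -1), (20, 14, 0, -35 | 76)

Forward elimination on [A|b]:
R2 <- R2 - (-2)*R1:  [  0   1   2  -6  11 ]
R3 <- R3 - (2)*R1:  [   0    3    4  -15   27 ]
R4 <- R4 - (-4)*R1:  [   0    2    0  -11   20 ]
R3 <- R3 - (3)*R2:  [  0   0  -2   3  -6 ]
R4 <- R4 - (2)*R2:  [  0   0  -4   1  -2 ]
R4 <- R4 - (2)*R3:  [  0   0   0  -5  10 ]
Row echelon form:
[ -5  -3   0   6  |  -14 ]
[  0   1   2  -6  |   11 ]
[  0   0  -2   3  |   -6 ]
[  0   0   0  -5  |   10 ]
Back-substitution:
s = (10) / -5 = -2
r = (-6 - (3)*(-2)) / -2 = 0
q = (11 - (2)*(0) - (-6)*(-2)) / 1 = -1
p = (-14 - (-3)*(-1) - (6)*(-2)) / -5 = 1

(1, -1, 0, -2)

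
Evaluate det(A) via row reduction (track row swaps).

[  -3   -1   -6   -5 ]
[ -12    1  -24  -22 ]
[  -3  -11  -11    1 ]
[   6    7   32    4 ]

Forward elimination:
R2 <- R2 - (4)*R1:  [  0   5   0  -2 ]
R3 <- R3 - (1)*R1:  [   0  -10   -5    6 ]
R4 <- R4 - (-2)*R1:  [  0   5  20  -6 ]
R3 <- R3 - (-2)*R2:  [  0   0  -5   2 ]
R4 <- R4 - (1)*R2:  [  0   0  20  -4 ]
R4 <- R4 - (-4)*R3:  [ 0  0  0  4 ]
Upper-triangular form:
[ -3  -1  -6  -5 ]
[  0   5   0  -2 ]
[  0   0  -5   2 ]
[  0   0   0   4 ]
det(A) = (-1)^0 * (-3) * (5) * (-5) * (4) = 300  (0 row swaps -> sign +1)

det(A) = 300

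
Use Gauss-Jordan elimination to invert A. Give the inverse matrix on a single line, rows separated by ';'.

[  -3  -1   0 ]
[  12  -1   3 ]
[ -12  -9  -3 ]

inverse = [-1/3 1/30 1/30; 0 -1/10 -1/10; 4/3 1/6 -1/6]

Gauss-Jordan on [A | I]:
R1 <- (1/-3)*R1:  [    1   1/3     0  |  -1/3     0     0 ]
R2 <- R2 - (12)*R1:  [  0  -5   3  |   4   1   0 ]
R3 <- R3 - (-12)*R1:  [  0  -5  -3  |  -4   0   1 ]
R2 <- (1/-5)*R2:  [    0     1  -3/5  |  -4/5  -1/5     0 ]
R1 <- R1 - (1/3)*R2:  [     1      0    1/5  |  -1/15   1/15      0 ]
R3 <- R3 - (-5)*R2:  [  0   0  -6  |  -8  -1   1 ]
R3 <- (1/-6)*R3:  [    0     0     1  |   4/3   1/6  -1/6 ]
R1 <- R1 - (1/5)*R3:  [    1     0     0  |  -1/3  1/30  1/30 ]
R2 <- R2 - (-3/5)*R3:  [     0      1      0  |      0  -1/10  -1/10 ]
Right block of [I | A^{-1}] is the inverse:
[ -1/3   1/30   1/30 ]
[    0  -1/10  -1/10 ]
[  4/3    1/6   -1/6 ]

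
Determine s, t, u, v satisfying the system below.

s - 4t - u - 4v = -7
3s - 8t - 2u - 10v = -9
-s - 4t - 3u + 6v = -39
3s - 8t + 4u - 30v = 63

Forward elimination on [A|b]:
R2 <- R2 - (3)*R1:  [  0   4   1   2  12 ]
R3 <- R3 - (-1)*R1:  [   0   -8   -4    2  -46 ]
R4 <- R4 - (3)*R1:  [   0    4    7  -18   84 ]
R3 <- R3 - (-2)*R2:  [   0    0   -2    6  -22 ]
R4 <- R4 - (1)*R2:  [   0    0    6  -20   72 ]
R4 <- R4 - (-3)*R3:  [  0   0   0  -2   6 ]
Row echelon form:
[ 1  -4  -1  -4  |   -7 ]
[ 0   4   1   2  |   12 ]
[ 0   0  -2   6  |  -22 ]
[ 0   0   0  -2  |    6 ]
Back-substitution:
v = (6) / -2 = -3
u = (-22 - (6)*(-3)) / -2 = 2
t = (12 - (1)*(2) - (2)*(-3)) / 4 = 4
s = (-7 - (-4)*(4) - (-1)*(2) - (-4)*(-3)) / 1 = -1

(-1, 4, 2, -3)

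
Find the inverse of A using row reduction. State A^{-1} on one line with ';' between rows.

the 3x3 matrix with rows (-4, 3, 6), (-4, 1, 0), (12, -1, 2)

Gauss-Jordan on [A | I]:
R1 <- (1/-4)*R1:  [    1  -3/4  -3/2  |  -1/4     0     0 ]
R2 <- R2 - (-4)*R1:  [  0  -2  -6  |  -1   1   0 ]
R3 <- R3 - (12)*R1:  [  0   8  20  |   3   0   1 ]
R2 <- (1/-2)*R2:  [    0     1     3  |   1/2  -1/2     0 ]
R1 <- R1 - (-3/4)*R2:  [    1     0   3/4  |   1/8  -3/8     0 ]
R3 <- R3 - (8)*R2:  [  0   0  -4  |  -1   4   1 ]
R3 <- (1/-4)*R3:  [    0     0     1  |   1/4    -1  -1/4 ]
R1 <- R1 - (3/4)*R3:  [     1      0      0  |  -1/16    3/8   3/16 ]
R2 <- R2 - (3)*R3:  [    0     1     0  |  -1/4   5/2   3/4 ]
Right block of [I | A^{-1}] is the inverse:
[ -1/16  3/8  3/16 ]
[  -1/4  5/2   3/4 ]
[   1/4   -1  -1/4 ]

inverse = [-1/16 3/8 3/16; -1/4 5/2 3/4; 1/4 -1 -1/4]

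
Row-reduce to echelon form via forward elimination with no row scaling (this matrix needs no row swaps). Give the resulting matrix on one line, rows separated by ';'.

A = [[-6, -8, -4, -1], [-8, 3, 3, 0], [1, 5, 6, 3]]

Forward elimination:
R2 <- R2 - (4/3)*R1:  [    0  41/3  25/3   4/3 ]
R3 <- R3 - (-1/6)*R1:  [    0  11/3  16/3  17/6 ]
R3 <- R3 - (11/41)*R2:  [      0       0  127/41  203/82 ]
Row echelon form:
[ -6    -8      -4      -1 ]
[  0  41/3    25/3     4/3 ]
[  0     0  127/41  203/82 ]

REF = [-6 -8 -4 -1; 0 41/3 25/3 4/3; 0 0 127/41 203/82]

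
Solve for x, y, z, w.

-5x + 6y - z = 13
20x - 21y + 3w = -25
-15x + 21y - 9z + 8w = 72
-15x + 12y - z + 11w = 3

(4, 5, -3, 0)

Forward elimination on [A|b]:
R2 <- R2 - (-4)*R1:  [  0   3  -4   3  27 ]
R3 <- R3 - (3)*R1:  [  0   3  -6   8  33 ]
R4 <- R4 - (3)*R1:  [   0   -6    2   11  -36 ]
R3 <- R3 - (1)*R2:  [  0   0  -2   5   6 ]
R4 <- R4 - (-2)*R2:  [  0   0  -6  17  18 ]
R4 <- R4 - (3)*R3:  [ 0  0  0  2  0 ]
Row echelon form:
[ -5  6  -1  0  |  13 ]
[  0  3  -4  3  |  27 ]
[  0  0  -2  5  |   6 ]
[  0  0   0  2  |   0 ]
Back-substitution:
w = (0) / 2 = 0
z = (6 - (5)*(0)) / -2 = -3
y = (27 - (-4)*(-3) - (3)*(0)) / 3 = 5
x = (13 - (6)*(5) - (-1)*(-3)) / -5 = 4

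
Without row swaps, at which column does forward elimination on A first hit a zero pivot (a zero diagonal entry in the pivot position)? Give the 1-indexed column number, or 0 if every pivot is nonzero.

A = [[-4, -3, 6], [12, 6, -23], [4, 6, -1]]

Naive forward elimination:
R2 <- R2 - (-3)*R1:  [  0  -3  -5 ]
R3 <- R3 - (-1)*R1:  [ 0  3  5 ]
R3 <- R3 - (-1)*R2:  [ 0  0  0 ]
Matrix at this point:
[ -4  -3   6 ]
[  0  -3  -5 ]
[  0   0   0 ]
Pivot entry (3,3) in the last row is zero and there are no rows below to swap with -> zero pivot in column 3 (A is singular).

first zero-pivot column = 3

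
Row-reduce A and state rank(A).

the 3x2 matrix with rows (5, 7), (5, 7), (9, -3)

Row reduction:
R2 <- R2 - (1)*R1:  [ 0  0 ]
R3 <- R3 - (9/5)*R1:  [     0  -78/5 ]
R2 <-> R3   (pivot in column 2 was zero)
[ 5      7 ]
[ 0  -78/5 ]
[ 0      0 ]
Row echelon form:
[ 5      7 ]
[ 0  -78/5 ]
[ 0      0 ]
Nonzero rows / pivot columns: 2

rank(A) = 2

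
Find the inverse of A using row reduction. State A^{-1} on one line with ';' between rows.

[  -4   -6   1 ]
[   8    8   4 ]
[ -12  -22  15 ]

inverse = [13/6 17/24 -1/3; -7/4 -1/2 1/4; -5/6 -1/6 1/6]

Gauss-Jordan on [A | I]:
R1 <- (1/-4)*R1:  [    1   3/2  -1/4  |  -1/4     0     0 ]
R2 <- R2 - (8)*R1:  [  0  -4   6  |   2   1   0 ]
R3 <- R3 - (-12)*R1:  [  0  -4  12  |  -3   0   1 ]
R2 <- (1/-4)*R2:  [    0     1  -3/2  |  -1/2  -1/4     0 ]
R1 <- R1 - (3/2)*R2:  [   1    0    2  |  1/2  3/8    0 ]
R3 <- R3 - (-4)*R2:  [  0   0   6  |  -5  -1   1 ]
R3 <- (1/6)*R3:  [    0     0     1  |  -5/6  -1/6   1/6 ]
R1 <- R1 - (2)*R3:  [     1      0      0  |   13/6  17/24   -1/3 ]
R2 <- R2 - (-3/2)*R3:  [    0     1     0  |  -7/4  -1/2   1/4 ]
Right block of [I | A^{-1}] is the inverse:
[ 13/6  17/24  -1/3 ]
[ -7/4   -1/2   1/4 ]
[ -5/6   -1/6   1/6 ]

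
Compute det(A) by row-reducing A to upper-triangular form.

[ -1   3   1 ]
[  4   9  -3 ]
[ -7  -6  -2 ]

det(A) = 162

Forward elimination:
R2 <- R2 - (-4)*R1:  [  0  21   1 ]
R3 <- R3 - (7)*R1:  [   0  -27   -9 ]
R3 <- R3 - (-9/7)*R2:  [     0      0  -54/7 ]
Upper-triangular form:
[ -1   3      1 ]
[  0  21      1 ]
[  0   0  -54/7 ]
det(A) = (-1)^0 * (-1) * (21) * (-54/7) = 162  (0 row swaps -> sign +1)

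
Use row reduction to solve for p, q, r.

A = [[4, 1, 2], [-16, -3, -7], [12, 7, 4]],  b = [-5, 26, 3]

Forward elimination on [A|b]:
R2 <- R2 - (-4)*R1:  [ 0  1  1  6 ]
R3 <- R3 - (3)*R1:  [  0   4  -2  18 ]
R3 <- R3 - (4)*R2:  [  0   0  -6  -6 ]
Row echelon form:
[ 4  1   2  |  -5 ]
[ 0  1   1  |   6 ]
[ 0  0  -6  |  -6 ]
Back-substitution:
r = (-6) / -6 = 1
q = (6 - (1)*(1)) / 1 = 5
p = (-5 - (1)*(5) - (2)*(1)) / 4 = -3

(-3, 5, 1)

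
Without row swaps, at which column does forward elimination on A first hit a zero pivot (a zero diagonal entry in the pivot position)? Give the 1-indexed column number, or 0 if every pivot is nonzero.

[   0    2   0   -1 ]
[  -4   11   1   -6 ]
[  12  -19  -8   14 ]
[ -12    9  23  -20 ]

Naive forward elimination:
Pivot entry (1,1) is zero but row 2 has -4 in column 1 -> naive elimination stops; a row interchange (e.g. R1 <-> R2) would be required here.

first zero-pivot column = 1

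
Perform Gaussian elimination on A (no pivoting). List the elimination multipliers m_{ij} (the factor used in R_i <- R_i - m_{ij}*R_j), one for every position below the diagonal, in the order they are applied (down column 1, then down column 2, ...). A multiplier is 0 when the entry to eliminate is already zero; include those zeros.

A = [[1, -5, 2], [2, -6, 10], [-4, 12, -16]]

Forward elimination:
R2 <- R2 - (2)*R1:  [ 0  4  6 ]
R3 <- R3 - (-4)*R1:  [  0  -8  -8 ]
R3 <- R3 - (-2)*R2:  [ 0  0  4 ]
Multipliers (in order of application): m_{21} = 2, m_{31} = -4, m_{32} = -2

multipliers: 2, -4, -2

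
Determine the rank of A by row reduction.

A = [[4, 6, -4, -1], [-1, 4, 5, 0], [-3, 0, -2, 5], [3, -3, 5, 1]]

Row reduction:
R2 <- R2 - (-1/4)*R1:  [    0  11/2     4  -1/4 ]
R3 <- R3 - (-3/4)*R1:  [    0   9/2    -5  17/4 ]
R4 <- R4 - (3/4)*R1:  [     0  -15/2      8    7/4 ]
R3 <- R3 - (9/11)*R2:  [      0       0  -91/11   49/11 ]
R4 <- R4 - (-15/11)*R2:  [      0       0  148/11   31/22 ]
R4 <- R4 - (-148/91)*R3:  [      0       0       0  225/26 ]
Row echelon form:
[ 4     6      -4      -1 ]
[ 0  11/2       4    -1/4 ]
[ 0     0  -91/11   49/11 ]
[ 0     0       0  225/26 ]
Nonzero rows / pivot columns: 4

rank(A) = 4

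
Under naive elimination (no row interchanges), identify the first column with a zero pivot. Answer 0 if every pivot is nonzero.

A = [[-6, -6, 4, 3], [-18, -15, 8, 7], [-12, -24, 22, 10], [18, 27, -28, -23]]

Naive forward elimination:
R2 <- R2 - (3)*R1:  [  0   3  -4  -2 ]
R3 <- R3 - (2)*R1:  [   0  -12   14    4 ]
R4 <- R4 - (-3)*R1:  [   0    9  -16  -14 ]
R3 <- R3 - (-4)*R2:  [  0   0  -2  -4 ]
R4 <- R4 - (3)*R2:  [  0   0  -4  -8 ]
R4 <- R4 - (2)*R3:  [ 0  0  0  0 ]
Matrix at this point:
[ -6  -6   4   3 ]
[  0   3  -4  -2 ]
[  0   0  -2  -4 ]
[  0   0   0   0 ]
Pivot entry (4,4) in the last row is zero and there are no rows below to swap with -> zero pivot in column 4 (A is singular).

first zero-pivot column = 4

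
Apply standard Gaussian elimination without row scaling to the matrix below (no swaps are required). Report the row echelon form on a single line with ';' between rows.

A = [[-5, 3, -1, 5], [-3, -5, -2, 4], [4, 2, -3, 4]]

Forward elimination:
R2 <- R2 - (3/5)*R1:  [     0  -34/5   -7/5      1 ]
R3 <- R3 - (-4/5)*R1:  [     0   22/5  -19/5      8 ]
R3 <- R3 - (-11/17)*R2:  [      0       0  -80/17  147/17 ]
Row echelon form:
[ -5      3      -1       5 ]
[  0  -34/5    -7/5       1 ]
[  0      0  -80/17  147/17 ]

REF = [-5 3 -1 5; 0 -34/5 -7/5 1; 0 0 -80/17 147/17]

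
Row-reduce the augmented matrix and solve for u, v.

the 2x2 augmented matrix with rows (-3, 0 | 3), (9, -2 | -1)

Forward elimination on [A|b]:
R2 <- R2 - (-3)*R1:  [  0  -2   8 ]
Row echelon form:
[ -3   0  |  3 ]
[  0  -2  |  8 ]
Back-substitution:
v = (8) / -2 = -4
u = (3) / -3 = -1

(-1, -4)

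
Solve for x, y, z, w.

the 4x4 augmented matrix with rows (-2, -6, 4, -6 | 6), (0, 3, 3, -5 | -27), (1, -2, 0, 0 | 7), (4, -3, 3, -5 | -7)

Forward elimination on [A|b]:
R3 <- R3 - (-1/2)*R1:  [  0  -5   2  -3  10 ]
R4 <- R4 - (-2)*R1:  [   0  -15   11  -17    5 ]
R3 <- R3 - (-5/3)*R2:  [     0      0      7  -34/3    -35 ]
R4 <- R4 - (-5)*R2:  [    0     0    26   -42  -130 ]
R4 <- R4 - (26/7)*R3:  [    0     0     0  2/21     0 ]
Row echelon form:
[ -2  -6  4     -6  |    6 ]
[  0   3  3     -5  |  -27 ]
[  0   0  7  -34/3  |  -35 ]
[  0   0  0   2/21  |    0 ]
Back-substitution:
w = (0) / (2/21) = 0
z = (-35 - (-34/3)*(0)) / 7 = -5
y = (-27 - (3)*(-5) - (-5)*(0)) / 3 = -4
x = (6 - (-6)*(-4) - (4)*(-5) - (-6)*(0)) / -2 = -1

(-1, -4, -5, 0)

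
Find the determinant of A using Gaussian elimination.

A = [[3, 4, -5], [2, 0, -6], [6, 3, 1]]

det(A) = -128

Forward elimination:
R2 <- R2 - (2/3)*R1:  [    0  -8/3  -8/3 ]
R3 <- R3 - (2)*R1:  [  0  -5  11 ]
R3 <- R3 - (15/8)*R2:  [  0   0  16 ]
Upper-triangular form:
[ 3     4    -5 ]
[ 0  -8/3  -8/3 ]
[ 0     0    16 ]
det(A) = (-1)^0 * (3) * (-8/3) * (16) = -128  (0 row swaps -> sign +1)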